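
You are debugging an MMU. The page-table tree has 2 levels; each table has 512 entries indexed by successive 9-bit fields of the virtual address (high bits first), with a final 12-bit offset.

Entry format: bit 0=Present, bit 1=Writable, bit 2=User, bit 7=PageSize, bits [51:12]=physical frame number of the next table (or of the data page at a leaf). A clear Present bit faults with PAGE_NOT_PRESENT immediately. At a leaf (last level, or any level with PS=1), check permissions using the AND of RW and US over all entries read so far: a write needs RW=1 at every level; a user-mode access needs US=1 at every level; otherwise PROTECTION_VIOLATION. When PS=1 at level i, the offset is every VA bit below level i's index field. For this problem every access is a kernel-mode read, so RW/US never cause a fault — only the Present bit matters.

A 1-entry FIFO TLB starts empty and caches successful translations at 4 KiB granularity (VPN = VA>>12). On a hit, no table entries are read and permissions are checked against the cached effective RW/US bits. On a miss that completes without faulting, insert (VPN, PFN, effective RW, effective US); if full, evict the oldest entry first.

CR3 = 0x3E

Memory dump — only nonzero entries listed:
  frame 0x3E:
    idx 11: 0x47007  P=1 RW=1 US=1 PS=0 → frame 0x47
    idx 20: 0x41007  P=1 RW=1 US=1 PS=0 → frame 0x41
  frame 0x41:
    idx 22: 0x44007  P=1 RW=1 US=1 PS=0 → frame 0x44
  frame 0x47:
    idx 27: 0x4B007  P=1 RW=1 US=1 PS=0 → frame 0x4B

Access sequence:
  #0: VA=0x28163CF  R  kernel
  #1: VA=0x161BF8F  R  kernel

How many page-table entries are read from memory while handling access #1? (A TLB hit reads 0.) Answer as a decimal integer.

Walk each access:
#0 VA=0x28163CF (r,kernel):
  L0: frame=0x3E idx=20 entry=0x41007 [P=1 RW=1 US=1 PS=0]
  L1: frame=0x41 idx=22 entry=0x44007 [P=1 RW=1 US=1 PS=0]
  ⇒ phys 0x443CF  [2 reads]
#1 VA=0x161BF8F (r,kernel):
  L0: frame=0x3E idx=11 entry=0x47007 [P=1 RW=1 US=1 PS=0]
  L1: frame=0x47 idx=27 entry=0x4B007 [P=1 RW=1 US=1 PS=0]
  ⇒ phys 0x4BF8F  [2 reads]

Entries read for #1: 2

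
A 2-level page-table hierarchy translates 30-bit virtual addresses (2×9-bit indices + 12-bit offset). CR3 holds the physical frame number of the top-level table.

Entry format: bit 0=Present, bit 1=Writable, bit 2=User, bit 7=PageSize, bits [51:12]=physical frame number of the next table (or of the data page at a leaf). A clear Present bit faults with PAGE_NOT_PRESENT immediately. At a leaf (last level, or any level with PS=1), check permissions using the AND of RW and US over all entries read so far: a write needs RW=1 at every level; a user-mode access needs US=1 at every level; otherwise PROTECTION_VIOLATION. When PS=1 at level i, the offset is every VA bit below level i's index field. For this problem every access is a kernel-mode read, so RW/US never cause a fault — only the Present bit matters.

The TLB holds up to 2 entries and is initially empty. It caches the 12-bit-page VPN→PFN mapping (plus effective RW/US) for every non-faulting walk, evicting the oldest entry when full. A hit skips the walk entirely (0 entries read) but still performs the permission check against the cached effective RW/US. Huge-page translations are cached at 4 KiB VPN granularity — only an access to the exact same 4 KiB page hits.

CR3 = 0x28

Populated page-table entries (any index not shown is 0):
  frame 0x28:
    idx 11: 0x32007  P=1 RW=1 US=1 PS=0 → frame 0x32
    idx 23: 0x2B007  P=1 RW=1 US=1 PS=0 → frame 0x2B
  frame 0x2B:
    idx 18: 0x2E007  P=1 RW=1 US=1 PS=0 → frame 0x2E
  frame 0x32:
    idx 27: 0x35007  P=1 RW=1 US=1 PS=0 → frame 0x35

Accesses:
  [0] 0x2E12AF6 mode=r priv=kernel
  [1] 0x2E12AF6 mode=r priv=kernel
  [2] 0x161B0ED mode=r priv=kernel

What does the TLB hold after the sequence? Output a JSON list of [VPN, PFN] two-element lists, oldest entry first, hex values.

Walk each access:
#0 VA=0x2E12AF6 (r,kernel):
  L0: frame=0x28 idx=23 entry=0x2B007 [P=1 RW=1 US=1 PS=0]
  L1: frame=0x2B idx=18 entry=0x2E007 [P=1 RW=1 US=1 PS=0]
  ⇒ phys 0x2EAF6  [2 reads]
#1 VA=0x2E12AF6 (r,kernel):
  TLB hit vpn=0x2E12 → PA=0x2EAF6
#2 VA=0x161B0ED (r,kernel):
  L0: frame=0x28 idx=11 entry=0x32007 [P=1 RW=1 US=1 PS=0]
  L1: frame=0x32 idx=27 entry=0x35007 [P=1 RW=1 US=1 PS=0]
  ⇒ phys 0x350ED  [2 reads]

TLB: [["0x2E12", "0x2E"], ["0x161B", "0x35"]]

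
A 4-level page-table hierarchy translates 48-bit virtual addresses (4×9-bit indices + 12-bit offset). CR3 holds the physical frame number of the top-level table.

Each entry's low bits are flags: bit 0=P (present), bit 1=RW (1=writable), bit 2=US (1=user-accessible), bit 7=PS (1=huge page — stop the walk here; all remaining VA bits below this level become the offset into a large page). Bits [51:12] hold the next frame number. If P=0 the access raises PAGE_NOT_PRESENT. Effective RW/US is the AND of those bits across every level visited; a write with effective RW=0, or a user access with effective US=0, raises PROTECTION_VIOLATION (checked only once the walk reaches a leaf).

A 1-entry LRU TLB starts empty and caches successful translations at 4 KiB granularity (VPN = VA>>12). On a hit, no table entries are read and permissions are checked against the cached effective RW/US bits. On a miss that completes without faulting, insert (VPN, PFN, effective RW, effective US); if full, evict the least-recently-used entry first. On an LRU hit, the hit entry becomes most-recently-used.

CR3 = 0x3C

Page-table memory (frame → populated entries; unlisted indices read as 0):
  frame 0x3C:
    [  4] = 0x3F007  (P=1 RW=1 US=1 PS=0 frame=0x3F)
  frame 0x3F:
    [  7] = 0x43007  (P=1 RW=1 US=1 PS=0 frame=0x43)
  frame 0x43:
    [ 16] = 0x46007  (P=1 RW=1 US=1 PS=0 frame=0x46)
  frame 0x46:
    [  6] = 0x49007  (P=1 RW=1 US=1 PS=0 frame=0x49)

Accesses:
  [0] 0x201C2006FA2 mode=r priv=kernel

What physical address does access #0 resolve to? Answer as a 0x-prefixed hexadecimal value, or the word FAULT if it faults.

Trace:
#0 VA=0x201C2006FA2 (r,kernel):
  L0: frame=0x3C idx=4 entry=0x3F007 [P=1 RW=1 US=1 PS=0]
  L1: frame=0x3F idx=7 entry=0x43007 [P=1 RW=1 US=1 PS=0]
  L2: frame=0x43 idx=16 entry=0x46007 [P=1 RW=1 US=1 PS=0]
  L3: frame=0x46 idx=6 entry=0x49007 [P=1 RW=1 US=1 PS=0]
  ⇒ phys 0x49FA2  [4 reads]

Access #0 PA: 0x49FA2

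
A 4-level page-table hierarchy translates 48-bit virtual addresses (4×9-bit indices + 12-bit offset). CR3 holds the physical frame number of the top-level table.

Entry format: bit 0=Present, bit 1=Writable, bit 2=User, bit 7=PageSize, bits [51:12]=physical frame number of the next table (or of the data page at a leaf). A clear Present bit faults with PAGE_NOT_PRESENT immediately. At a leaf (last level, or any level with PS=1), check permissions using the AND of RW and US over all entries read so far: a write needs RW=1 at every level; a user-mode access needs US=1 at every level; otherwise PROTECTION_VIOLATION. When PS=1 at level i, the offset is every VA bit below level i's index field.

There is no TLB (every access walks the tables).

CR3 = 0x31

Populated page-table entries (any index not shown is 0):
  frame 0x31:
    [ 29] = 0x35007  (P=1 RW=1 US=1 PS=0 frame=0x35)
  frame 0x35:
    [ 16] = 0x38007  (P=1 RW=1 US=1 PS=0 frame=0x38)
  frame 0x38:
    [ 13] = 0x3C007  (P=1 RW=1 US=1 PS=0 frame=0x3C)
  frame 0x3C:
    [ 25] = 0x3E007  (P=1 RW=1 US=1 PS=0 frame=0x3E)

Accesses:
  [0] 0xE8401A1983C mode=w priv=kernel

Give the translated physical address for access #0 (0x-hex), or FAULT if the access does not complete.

Per-access translation:
#0 VA=0xE8401A1983C (w,kernel):
  [0] read 0x31 idx=29: raw=0x35007 flags P=1 W=1 U=1 S=0
  [1] read 0x35 idx=16: raw=0x38007 flags P=1 W=1 U=1 S=0
  [2] read 0x38 idx=13: raw=0x3C007 flags P=1 W=1 U=1 S=0
  [3] read 0x3C idx=25: raw=0x3E007 flags P=1 W=1 U=1 S=0
  ⇒ phys 0x3E83C  [4 reads]

Access #0 PA: 0x3E83C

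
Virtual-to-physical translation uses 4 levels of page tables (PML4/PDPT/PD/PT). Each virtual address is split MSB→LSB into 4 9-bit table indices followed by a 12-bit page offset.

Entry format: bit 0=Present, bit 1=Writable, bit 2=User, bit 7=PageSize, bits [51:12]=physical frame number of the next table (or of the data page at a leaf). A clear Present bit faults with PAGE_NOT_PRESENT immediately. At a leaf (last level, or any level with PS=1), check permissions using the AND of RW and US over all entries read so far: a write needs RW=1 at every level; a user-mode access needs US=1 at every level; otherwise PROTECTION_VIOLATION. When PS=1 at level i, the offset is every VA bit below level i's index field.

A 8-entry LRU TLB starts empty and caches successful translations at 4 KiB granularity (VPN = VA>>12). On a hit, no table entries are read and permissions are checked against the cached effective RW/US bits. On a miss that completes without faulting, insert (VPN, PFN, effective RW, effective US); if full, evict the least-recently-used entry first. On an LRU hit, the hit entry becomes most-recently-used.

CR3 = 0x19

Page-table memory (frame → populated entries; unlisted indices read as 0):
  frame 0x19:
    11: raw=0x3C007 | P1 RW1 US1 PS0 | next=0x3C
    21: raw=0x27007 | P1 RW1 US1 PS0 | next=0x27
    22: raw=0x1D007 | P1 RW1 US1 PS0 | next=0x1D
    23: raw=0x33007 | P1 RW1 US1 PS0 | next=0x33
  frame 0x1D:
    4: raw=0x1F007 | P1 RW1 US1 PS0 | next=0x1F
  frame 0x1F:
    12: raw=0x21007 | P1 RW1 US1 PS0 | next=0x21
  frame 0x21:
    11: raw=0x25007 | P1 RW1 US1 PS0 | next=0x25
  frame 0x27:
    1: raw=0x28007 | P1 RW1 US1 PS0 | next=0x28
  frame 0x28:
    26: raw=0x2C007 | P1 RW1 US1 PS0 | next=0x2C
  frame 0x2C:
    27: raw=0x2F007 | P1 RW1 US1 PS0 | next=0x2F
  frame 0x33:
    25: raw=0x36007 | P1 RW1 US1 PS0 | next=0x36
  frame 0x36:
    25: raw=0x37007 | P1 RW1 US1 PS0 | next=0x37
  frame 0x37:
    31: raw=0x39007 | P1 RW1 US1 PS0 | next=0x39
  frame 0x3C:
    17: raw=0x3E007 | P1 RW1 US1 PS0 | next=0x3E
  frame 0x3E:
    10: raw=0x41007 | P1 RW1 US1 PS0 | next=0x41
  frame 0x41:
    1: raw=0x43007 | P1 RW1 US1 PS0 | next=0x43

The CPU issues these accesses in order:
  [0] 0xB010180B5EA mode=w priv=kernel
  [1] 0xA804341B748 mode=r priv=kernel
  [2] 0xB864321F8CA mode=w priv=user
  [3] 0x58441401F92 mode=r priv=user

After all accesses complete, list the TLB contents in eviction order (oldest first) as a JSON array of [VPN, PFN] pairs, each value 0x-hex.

Walk each access:
#0 VA=0xB010180B5EA (w,kernel):
  lvl0: tbl 0x19, slot 22 ⇒ 0x1D007 (P1/RW1/US1/PS0)
  lvl1: tbl 0x1D, slot 4 ⇒ 0x1F007 (P1/RW1/US1/PS0)
  lvl2: tbl 0x1F, slot 12 ⇒ 0x21007 (P1/RW1/US1/PS0)
  lvl3: tbl 0x21, slot 11 ⇒ 0x25007 (P1/RW1/US1/PS0)
  ⇒ phys 0x255EA  [4 reads]
#1 VA=0xA804341B748 (r,kernel):
  lvl0: tbl 0x19, slot 21 ⇒ 0x27007 (P1/RW1/US1/PS0)
  lvl1: tbl 0x27, slot 1 ⇒ 0x28007 (P1/RW1/US1/PS0)
  lvl2: tbl 0x28, slot 26 ⇒ 0x2C007 (P1/RW1/US1/PS0)
  lvl3: tbl 0x2C, slot 27 ⇒ 0x2F007 (P1/RW1/US1/PS0)
  ⇒ phys 0x2F748  [4 reads]
#2 VA=0xB864321F8CA (w,user):
  lvl0: tbl 0x19, slot 23 ⇒ 0x33007 (P1/RW1/US1/PS0)
  lvl1: tbl 0x33, slot 25 ⇒ 0x36007 (P1/RW1/US1/PS0)
  lvl2: tbl 0x36, slot 25 ⇒ 0x37007 (P1/RW1/US1/PS0)
  lvl3: tbl 0x37, slot 31 ⇒ 0x39007 (P1/RW1/US1/PS0)
  ⇒ phys 0x398CA  [4 reads]
#3 VA=0x58441401F92 (r,user):
  lvl0: tbl 0x19, slot 11 ⇒ 0x3C007 (P1/RW1/US1/PS0)
  lvl1: tbl 0x3C, slot 17 ⇒ 0x3E007 (P1/RW1/US1/PS0)
  lvl2: tbl 0x3E, slot 10 ⇒ 0x41007 (P1/RW1/US1/PS0)
  lvl3: tbl 0x41, slot 1 ⇒ 0x43007 (P1/RW1/US1/PS0)
  ⇒ phys 0x43F92  [4 reads]

TLB: [["0xB010180B", "0x25"], ["0xA804341B", "0x2F"], ["0xB864321F", "0x39"], ["0x58441401", "0x43"]]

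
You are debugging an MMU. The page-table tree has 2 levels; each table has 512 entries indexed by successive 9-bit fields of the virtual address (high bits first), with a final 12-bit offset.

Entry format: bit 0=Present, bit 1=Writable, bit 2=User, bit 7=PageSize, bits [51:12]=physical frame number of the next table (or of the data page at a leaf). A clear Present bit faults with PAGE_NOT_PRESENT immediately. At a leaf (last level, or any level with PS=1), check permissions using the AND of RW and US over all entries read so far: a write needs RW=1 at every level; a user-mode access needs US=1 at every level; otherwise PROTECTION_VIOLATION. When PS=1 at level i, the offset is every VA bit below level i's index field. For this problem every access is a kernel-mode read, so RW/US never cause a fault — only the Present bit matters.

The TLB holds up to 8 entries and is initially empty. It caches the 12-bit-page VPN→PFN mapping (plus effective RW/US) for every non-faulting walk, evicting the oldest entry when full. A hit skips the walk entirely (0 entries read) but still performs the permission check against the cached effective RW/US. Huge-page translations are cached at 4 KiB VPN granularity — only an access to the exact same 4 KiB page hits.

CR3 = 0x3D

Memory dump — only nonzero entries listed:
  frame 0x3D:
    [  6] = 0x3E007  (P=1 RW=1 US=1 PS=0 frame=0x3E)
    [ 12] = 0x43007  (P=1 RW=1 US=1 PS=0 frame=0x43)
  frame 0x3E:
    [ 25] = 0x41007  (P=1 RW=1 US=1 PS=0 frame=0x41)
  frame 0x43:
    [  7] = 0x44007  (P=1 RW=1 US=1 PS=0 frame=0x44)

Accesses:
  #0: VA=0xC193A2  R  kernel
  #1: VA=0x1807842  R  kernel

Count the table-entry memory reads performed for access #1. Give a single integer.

Per-access translation:
#0 VA=0xC193A2 (r,kernel):
  L0 @0x3D[6] → 0x3E007  P=1,RW=1,US=1,PS=0
  L1 @0x3E[25] → 0x41007  P=1,RW=1,US=1,PS=0
  → PA=0x413A2  (2 entries read)
#1 VA=0x1807842 (r,kernel):
  L0 @0x3D[12] → 0x43007  P=1,RW=1,US=1,PS=0
  L1 @0x43[7] → 0x44007  P=1,RW=1,US=1,PS=0
  → PA=0x44842  (2 entries read)

Entries read for #1: 2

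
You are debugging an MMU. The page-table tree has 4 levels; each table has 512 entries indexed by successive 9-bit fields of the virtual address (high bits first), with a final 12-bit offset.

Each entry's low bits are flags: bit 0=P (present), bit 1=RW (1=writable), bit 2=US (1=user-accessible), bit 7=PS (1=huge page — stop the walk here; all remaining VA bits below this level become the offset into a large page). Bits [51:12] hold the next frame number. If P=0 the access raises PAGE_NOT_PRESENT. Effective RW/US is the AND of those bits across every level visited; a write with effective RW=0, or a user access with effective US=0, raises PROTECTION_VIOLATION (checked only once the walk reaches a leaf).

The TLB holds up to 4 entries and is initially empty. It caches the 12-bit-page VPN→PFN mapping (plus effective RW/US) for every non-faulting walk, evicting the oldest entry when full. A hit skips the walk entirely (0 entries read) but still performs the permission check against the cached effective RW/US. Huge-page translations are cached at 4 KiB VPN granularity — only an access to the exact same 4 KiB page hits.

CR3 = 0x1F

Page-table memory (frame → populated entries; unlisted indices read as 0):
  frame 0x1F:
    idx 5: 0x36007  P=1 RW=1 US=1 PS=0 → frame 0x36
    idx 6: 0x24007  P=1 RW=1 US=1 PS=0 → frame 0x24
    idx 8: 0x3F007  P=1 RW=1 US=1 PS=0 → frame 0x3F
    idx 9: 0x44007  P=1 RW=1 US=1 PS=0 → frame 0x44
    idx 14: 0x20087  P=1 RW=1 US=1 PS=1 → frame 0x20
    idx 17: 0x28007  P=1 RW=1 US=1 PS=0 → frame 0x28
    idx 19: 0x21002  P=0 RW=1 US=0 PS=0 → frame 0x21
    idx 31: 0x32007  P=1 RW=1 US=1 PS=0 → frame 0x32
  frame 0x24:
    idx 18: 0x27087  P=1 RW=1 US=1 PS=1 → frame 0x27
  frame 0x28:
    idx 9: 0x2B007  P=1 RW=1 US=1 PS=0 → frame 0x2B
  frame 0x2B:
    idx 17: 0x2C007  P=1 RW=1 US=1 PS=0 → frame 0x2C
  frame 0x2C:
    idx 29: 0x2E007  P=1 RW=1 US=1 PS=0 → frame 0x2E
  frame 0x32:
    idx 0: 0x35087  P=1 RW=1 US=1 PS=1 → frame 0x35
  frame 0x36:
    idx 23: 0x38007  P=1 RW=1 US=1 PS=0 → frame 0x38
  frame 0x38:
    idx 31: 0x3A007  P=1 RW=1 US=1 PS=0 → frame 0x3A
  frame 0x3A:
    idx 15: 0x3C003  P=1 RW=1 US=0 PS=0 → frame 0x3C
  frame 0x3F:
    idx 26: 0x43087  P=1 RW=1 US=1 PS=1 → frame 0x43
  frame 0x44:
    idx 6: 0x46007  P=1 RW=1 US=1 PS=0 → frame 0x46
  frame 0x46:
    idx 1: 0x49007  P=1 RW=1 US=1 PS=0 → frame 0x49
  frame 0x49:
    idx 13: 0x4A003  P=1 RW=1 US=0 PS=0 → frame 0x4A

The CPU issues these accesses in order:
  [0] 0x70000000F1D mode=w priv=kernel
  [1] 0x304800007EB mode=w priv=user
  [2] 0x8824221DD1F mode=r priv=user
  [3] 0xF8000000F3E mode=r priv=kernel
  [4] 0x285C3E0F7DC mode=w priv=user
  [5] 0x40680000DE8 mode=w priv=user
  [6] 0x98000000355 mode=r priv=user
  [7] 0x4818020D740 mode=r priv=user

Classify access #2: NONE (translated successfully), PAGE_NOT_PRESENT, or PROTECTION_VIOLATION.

Per-access translation:
#0 VA=0x70000000F1D (w,kernel):
  L0: frame=0x1F idx=14 entry=0x20087 [P=1 RW=1 US=1 PS=1]
  ⇒ phys 0x20F1D (huge @L0)  [1 reads]
#1 VA=0x304800007EB (w,user):
  L0: frame=0x1F idx=6 entry=0x24007 [P=1 RW=1 US=1 PS=0]
  L1: frame=0x24 idx=18 entry=0x27087 [P=1 RW=1 US=1 PS=1]
  ⇒ phys 0x277EB (huge @L1)  [2 reads]
#2 VA=0x8824221DD1F (r,user):
  L0: frame=0x1F idx=17 entry=0x28007 [P=1 RW=1 US=1 PS=0]
  L1: frame=0x28 idx=9 entry=0x2B007 [P=1 RW=1 US=1 PS=0]
  L2: frame=0x2B idx=17 entry=0x2C007 [P=1 RW=1 US=1 PS=0]
  L3: frame=0x2C idx=29 entry=0x2E007 [P=1 RW=1 US=1 PS=0]
  ⇒ phys 0x2ED1F  [4 reads]
#3 VA=0xF8000000F3E (r,kernel):
  L0: frame=0x1F idx=31 entry=0x32007 [P=1 RW=1 US=1 PS=0]
  L1: frame=0x32 idx=0 entry=0x35087 [P=1 RW=1 US=1 PS=1]
  ⇒ phys 0x35F3E (huge @L1)  [2 reads]
#4 VA=0x285C3E0F7DC (w,user):
  L0: frame=0x1F idx=5 entry=0x36007 [P=1 RW=1 US=1 PS=0]
  L1: frame=0x36 idx=23 entry=0x38007 [P=1 RW=1 US=1 PS=0]
  L2: frame=0x38 idx=31 entry=0x3A007 [P=1 RW=1 US=1 PS=0]
  L3: frame=0x3A idx=15 entry=0x3C003 [P=1 RW=1 US=0 PS=0]
  ✗ PROTECTION_VIOLATION  [4 reads]
#5 VA=0x40680000DE8 (w,user):
  L0: frame=0x1F idx=8 entry=0x3F007 [P=1 RW=1 US=1 PS=0]
  L1: frame=0x3F idx=26 entry=0x43087 [P=1 RW=1 US=1 PS=1]
  ⇒ phys 0x43DE8 (huge @L1)  [2 reads]
#6 VA=0x98000000355 (r,user):
  L0: frame=0x1F idx=19 entry=0x21002 [P=0 RW=1 US=0 PS=0]
  ✗ PAGE_NOT_PRESENT  [1 reads]
#7 VA=0x4818020D740 (r,user):
  L0: frame=0x1F idx=9 entry=0x44007 [P=1 RW=1 US=1 PS=0]
  L1: frame=0x44 idx=6 entry=0x46007 [P=1 RW=1 US=1 PS=0]
  L2: frame=0x46 idx=1 entry=0x49007 [P=1 RW=1 US=1 PS=0]
  L3: frame=0x49 idx=13 entry=0x4A003 [P=1 RW=1 US=0 PS=0]
  ✗ PROTECTION_VIOLATION  [4 reads]

Access #2 fault: NONE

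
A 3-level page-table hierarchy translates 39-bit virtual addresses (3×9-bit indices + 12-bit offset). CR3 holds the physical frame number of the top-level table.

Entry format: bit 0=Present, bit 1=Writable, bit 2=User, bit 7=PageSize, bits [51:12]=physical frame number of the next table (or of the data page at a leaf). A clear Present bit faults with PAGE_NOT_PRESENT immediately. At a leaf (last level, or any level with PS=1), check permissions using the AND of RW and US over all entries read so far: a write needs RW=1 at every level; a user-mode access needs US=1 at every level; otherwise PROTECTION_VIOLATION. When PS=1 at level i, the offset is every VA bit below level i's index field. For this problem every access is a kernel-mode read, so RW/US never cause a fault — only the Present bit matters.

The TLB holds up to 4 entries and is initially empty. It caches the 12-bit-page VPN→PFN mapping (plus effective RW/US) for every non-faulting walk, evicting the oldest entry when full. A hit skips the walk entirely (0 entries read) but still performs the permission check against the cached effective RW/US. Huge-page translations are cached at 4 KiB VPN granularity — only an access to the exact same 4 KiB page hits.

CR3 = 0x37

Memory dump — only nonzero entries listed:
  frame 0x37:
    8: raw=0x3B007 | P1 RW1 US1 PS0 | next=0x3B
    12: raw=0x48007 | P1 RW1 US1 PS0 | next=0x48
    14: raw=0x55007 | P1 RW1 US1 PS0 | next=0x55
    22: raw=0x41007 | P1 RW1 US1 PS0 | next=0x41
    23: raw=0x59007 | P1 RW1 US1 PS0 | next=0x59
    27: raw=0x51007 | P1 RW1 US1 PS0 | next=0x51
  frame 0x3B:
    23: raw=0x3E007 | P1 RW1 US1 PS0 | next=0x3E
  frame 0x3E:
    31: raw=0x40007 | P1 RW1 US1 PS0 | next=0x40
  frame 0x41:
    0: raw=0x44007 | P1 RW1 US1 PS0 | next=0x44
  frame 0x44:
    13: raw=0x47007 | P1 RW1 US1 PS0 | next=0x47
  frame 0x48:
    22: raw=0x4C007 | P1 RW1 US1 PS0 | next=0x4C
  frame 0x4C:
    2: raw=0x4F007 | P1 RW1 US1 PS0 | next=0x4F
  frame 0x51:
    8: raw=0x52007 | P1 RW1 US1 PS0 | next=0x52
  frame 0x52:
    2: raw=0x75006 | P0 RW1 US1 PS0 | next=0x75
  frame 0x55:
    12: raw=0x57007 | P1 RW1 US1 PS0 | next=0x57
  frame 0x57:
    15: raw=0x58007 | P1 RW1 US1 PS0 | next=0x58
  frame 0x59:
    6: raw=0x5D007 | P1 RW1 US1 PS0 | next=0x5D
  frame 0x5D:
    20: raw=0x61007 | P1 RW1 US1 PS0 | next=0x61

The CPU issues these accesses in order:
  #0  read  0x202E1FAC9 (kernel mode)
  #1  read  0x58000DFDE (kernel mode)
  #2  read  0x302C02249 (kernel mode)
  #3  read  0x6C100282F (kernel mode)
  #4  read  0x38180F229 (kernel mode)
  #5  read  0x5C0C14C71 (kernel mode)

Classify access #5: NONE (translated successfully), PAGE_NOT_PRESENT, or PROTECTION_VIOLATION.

Trace:
#0 VA=0x202E1FAC9 (r,kernel):
  L0 @0x37[8] → 0x3B007  P=1,RW=1,US=1,PS=0
  L1 @0x3B[23] → 0x3E007  P=1,RW=1,US=1,PS=0
  L2 @0x3E[31] → 0x40007  P=1,RW=1,US=1,PS=0
  ✓ 0x40AC9  — 3 lookups
#1 VA=0x58000DFDE (r,kernel):
  L0 @0x37[22] → 0x41007  P=1,RW=1,US=1,PS=0
  L1 @0x41[0] → 0x44007  P=1,RW=1,US=1,PS=0
  L2 @0x44[13] → 0x47007  P=1,RW=1,US=1,PS=0
  ✓ 0x47FDE  — 3 lookups
#2 VA=0x302C02249 (r,kernel):
  L0 @0x37[12] → 0x48007  P=1,RW=1,US=1,PS=0
  L1 @0x48[22] → 0x4C007  P=1,RW=1,US=1,PS=0
  L2 @0x4C[2] → 0x4F007  P=1,RW=1,US=1,PS=0
  ✓ 0x4F249  — 3 lookups
#3 VA=0x6C100282F (r,kernel):
  L0 @0x37[27] → 0x51007  P=1,RW=1,US=1,PS=0
  L1 @0x51[8] → 0x52007  P=1,RW=1,US=1,PS=0
  L2 @0x52[2] → 0x75006  P=0,RW=1,US=1,PS=0
  → PAGE_NOT_PRESENT  (3 entries read)
#4 VA=0x38180F229 (r,kernel):
  L0 @0x37[14] → 0x55007  P=1,RW=1,US=1,PS=0
  L1 @0x55[12] → 0x57007  P=1,RW=1,US=1,PS=0
  L2 @0x57[15] → 0x58007  P=1,RW=1,US=1,PS=0
  ✓ 0x58229  — 3 lookups
#5 VA=0x5C0C14C71 (r,kernel):
  L0 @0x37[23] → 0x59007  P=1,RW=1,US=1,PS=0
  L1 @0x59[6] → 0x5D007  P=1,RW=1,US=1,PS=0
  L2 @0x5D[20] → 0x61007  P=1,RW=1,US=1,PS=0
  ✓ 0x61C71  — 3 lookups

Access #5 fault: NONE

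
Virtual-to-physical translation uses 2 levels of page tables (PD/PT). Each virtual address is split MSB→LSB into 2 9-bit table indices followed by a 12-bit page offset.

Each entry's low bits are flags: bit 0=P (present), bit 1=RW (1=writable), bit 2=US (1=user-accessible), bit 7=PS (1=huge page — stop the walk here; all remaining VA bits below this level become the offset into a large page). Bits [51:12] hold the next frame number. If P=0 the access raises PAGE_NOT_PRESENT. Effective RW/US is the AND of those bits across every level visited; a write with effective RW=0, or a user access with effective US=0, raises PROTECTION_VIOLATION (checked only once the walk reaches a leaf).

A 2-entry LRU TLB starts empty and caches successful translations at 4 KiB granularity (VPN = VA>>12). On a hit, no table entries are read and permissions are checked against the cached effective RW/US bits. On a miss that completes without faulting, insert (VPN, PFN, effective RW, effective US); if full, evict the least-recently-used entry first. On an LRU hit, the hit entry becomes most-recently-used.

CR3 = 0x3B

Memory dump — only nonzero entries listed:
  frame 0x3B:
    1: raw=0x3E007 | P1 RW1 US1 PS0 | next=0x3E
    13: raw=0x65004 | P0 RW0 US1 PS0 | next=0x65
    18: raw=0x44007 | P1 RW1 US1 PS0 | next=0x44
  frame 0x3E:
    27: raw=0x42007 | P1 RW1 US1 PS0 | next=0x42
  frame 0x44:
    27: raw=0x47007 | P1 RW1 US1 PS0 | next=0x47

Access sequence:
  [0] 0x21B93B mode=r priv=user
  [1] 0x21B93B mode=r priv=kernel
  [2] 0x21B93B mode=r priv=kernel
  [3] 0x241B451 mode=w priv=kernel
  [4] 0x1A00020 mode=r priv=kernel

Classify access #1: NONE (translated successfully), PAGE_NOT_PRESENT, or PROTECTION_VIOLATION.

Per-access translation:
#0 VA=0x21B93B (r,user):
  L0 @0x3B[1] → 0x3E007  P=1,RW=1,US=1,PS=0
  L1 @0x3E[27] → 0x42007  P=1,RW=1,US=1,PS=0
  ✓ 0x4293B  — 2 lookups
#1 VA=0x21B93B (r,kernel):
  TLB hit vpn=0x21B → PA=0x4293B
#2 VA=0x21B93B (r,kernel):
  TLB hit vpn=0x21B → PA=0x4293B
#3 VA=0x241B451 (w,kernel):
  L0 @0x3B[18] → 0x44007  P=1,RW=1,US=1,PS=0
  L1 @0x44[27] → 0x47007  P=1,RW=1,US=1,PS=0
  ✓ 0x47451  — 2 lookups
#4 VA=0x1A00020 (r,kernel):
  L0 @0x3B[13] → 0x65004  P=0,RW=0,US=1,PS=0
  ✗ PAGE_NOT_PRESENT  [1 reads]

Access #1 fault: NONE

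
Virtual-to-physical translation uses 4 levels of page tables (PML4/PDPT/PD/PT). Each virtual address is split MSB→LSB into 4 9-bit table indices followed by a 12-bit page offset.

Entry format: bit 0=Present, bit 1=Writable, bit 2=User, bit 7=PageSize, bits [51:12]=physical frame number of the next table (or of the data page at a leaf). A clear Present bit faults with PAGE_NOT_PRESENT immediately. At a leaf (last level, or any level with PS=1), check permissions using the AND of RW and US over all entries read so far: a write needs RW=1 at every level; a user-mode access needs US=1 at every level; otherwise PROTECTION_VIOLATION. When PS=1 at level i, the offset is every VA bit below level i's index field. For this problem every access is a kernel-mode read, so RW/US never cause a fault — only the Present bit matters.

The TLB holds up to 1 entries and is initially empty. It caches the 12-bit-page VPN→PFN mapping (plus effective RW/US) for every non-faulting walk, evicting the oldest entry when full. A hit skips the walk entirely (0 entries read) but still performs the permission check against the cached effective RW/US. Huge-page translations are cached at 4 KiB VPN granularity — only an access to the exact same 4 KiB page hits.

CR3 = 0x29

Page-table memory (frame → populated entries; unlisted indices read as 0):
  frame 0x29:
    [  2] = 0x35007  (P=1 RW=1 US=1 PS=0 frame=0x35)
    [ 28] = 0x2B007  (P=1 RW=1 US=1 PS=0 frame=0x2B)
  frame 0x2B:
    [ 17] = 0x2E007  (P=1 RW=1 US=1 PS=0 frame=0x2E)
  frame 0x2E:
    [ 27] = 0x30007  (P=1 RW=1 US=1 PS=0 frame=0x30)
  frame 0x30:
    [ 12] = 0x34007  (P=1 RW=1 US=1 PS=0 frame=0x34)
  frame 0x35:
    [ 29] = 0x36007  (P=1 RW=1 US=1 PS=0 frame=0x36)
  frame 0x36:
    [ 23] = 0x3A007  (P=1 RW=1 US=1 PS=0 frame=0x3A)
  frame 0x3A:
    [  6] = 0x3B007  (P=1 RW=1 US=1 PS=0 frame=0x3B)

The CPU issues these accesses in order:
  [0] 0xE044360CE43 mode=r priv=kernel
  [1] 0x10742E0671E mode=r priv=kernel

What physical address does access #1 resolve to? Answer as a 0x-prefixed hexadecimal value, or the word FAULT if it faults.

Trace:
#0 VA=0xE044360CE43 (r,kernel):
  L0: frame=0x29 idx=28 entry=0x2B007 [P=1 RW=1 US=1 PS=0]
  L1: frame=0x2B idx=17 entry=0x2E007 [P=1 RW=1 US=1 PS=0]
  L2: frame=0x2E idx=27 entry=0x30007 [P=1 RW=1 US=1 PS=0]
  L3: frame=0x30 idx=12 entry=0x34007 [P=1 RW=1 US=1 PS=0]
  ✓ 0x34E43  — 4 lookups
#1 VA=0x10742E0671E (r,kernel):
  L0: frame=0x29 idx=2 entry=0x35007 [P=1 RW=1 US=1 PS=0]
  L1: frame=0x35 idx=29 entry=0x36007 [P=1 RW=1 US=1 PS=0]
  L2: frame=0x36 idx=23 entry=0x3A007 [P=1 RW=1 US=1 PS=0]
  L3: frame=0x3A idx=6 entry=0x3B007 [P=1 RW=1 US=1 PS=0]
  ✓ 0x3B71E  — 4 lookups

Access #1 PA: 0x3B71E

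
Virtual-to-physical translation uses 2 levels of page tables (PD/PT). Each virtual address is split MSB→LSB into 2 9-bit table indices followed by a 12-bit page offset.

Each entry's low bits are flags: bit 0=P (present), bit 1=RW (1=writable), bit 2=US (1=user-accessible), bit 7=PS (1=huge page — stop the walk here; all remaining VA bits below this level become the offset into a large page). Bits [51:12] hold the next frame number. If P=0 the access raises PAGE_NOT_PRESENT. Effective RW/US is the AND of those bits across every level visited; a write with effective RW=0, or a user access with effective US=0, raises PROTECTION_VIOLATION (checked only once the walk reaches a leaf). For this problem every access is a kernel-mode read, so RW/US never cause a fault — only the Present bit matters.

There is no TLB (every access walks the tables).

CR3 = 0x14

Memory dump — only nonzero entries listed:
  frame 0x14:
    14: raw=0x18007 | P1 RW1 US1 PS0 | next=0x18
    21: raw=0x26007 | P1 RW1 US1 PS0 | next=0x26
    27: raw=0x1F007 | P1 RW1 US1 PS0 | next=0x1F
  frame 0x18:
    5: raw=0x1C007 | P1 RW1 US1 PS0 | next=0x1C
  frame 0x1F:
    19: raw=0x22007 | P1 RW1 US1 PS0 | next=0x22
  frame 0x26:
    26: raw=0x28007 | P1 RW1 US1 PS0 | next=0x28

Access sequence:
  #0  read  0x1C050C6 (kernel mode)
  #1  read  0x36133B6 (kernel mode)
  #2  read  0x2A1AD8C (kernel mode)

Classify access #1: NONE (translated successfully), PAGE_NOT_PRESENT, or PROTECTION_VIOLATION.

Per-access translation:
#0 VA=0x1C050C6 (r,kernel):
  L0: frame=0x14 idx=14 entry=0x18007 [P=1 RW=1 US=1 PS=0]
  L1: frame=0x18 idx=5 entry=0x1C007 [P=1 RW=1 US=1 PS=0]
  → PA=0x1C0C6  (2 entries read)
#1 VA=0x36133B6 (r,kernel):
  L0: frame=0x14 idx=27 entry=0x1F007 [P=1 RW=1 US=1 PS=0]
  L1: frame=0x1F idx=19 entry=0x22007 [P=1 RW=1 US=1 PS=0]
  → PA=0x223B6  (2 entries read)
#2 VA=0x2A1AD8C (r,kernel):
  L0: frame=0x14 idx=21 entry=0x26007 [P=1 RW=1 US=1 PS=0]
  L1: frame=0x26 idx=26 entry=0x28007 [P=1 RW=1 US=1 PS=0]
  → PA=0x28D8C  (2 entries read)

Access #1 fault: NONE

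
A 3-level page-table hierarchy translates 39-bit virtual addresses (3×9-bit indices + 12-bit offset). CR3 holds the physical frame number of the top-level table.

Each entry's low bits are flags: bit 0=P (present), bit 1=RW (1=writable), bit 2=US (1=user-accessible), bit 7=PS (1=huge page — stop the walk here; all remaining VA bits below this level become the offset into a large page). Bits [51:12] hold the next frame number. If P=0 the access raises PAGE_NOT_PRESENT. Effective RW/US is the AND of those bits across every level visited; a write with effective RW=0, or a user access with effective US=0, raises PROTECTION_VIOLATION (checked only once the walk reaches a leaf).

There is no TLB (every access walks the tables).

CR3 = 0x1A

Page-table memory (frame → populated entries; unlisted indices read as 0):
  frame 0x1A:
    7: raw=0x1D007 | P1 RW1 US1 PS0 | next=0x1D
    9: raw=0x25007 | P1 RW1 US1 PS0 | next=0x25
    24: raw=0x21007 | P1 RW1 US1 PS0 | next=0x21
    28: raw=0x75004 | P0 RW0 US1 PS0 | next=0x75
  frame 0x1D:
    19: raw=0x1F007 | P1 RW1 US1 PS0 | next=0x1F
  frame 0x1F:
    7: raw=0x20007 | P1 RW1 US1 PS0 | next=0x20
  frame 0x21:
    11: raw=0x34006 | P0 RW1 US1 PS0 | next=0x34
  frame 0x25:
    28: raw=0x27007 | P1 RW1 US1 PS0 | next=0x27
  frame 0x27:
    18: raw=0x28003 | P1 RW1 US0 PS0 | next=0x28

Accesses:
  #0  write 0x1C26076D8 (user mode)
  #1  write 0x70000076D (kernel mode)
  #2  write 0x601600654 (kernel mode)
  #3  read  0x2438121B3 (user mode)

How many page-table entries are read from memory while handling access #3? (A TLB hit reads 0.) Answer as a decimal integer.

Trace:
#0 VA=0x1C26076D8 (w,user):
  lvl0: tbl 0x1A, slot 7 ⇒ 0x1D007 (P1/RW1/US1/PS0)
  lvl1: tbl 0x1D, slot 19 ⇒ 0x1F007 (P1/RW1/US1/PS0)
  lvl2: tbl 0x1F, slot 7 ⇒ 0x20007 (P1/RW1/US1/PS0)
  ⇒ phys 0x206D8  [3 reads]
#1 VA=0x70000076D (w,kernel):
  lvl0: tbl 0x1A, slot 28 ⇒ 0x75004 (P0/RW0/US1/PS0)
  ✗ PAGE_NOT_PRESENT  [1 reads]
#2 VA=0x601600654 (w,kernel):
  lvl0: tbl 0x1A, slot 24 ⇒ 0x21007 (P1/RW1/US1/PS0)
  lvl1: tbl 0x21, slot 11 ⇒ 0x34006 (P0/RW1/US1/PS0)
  ✗ PAGE_NOT_PRESENT  [2 reads]
#3 VA=0x2438121B3 (r,user):
  lvl0: tbl 0x1A, slot 9 ⇒ 0x25007 (P1/RW1/US1/PS0)
  lvl1: tbl 0x25, slot 28 ⇒ 0x27007 (P1/RW1/US1/PS0)
  lvl2: tbl 0x27, slot 18 ⇒ 0x28003 (P1/RW1/US0/PS0)
  ✗ PROTECTION_VIOLATION  [3 reads]

Entries read for #3: 3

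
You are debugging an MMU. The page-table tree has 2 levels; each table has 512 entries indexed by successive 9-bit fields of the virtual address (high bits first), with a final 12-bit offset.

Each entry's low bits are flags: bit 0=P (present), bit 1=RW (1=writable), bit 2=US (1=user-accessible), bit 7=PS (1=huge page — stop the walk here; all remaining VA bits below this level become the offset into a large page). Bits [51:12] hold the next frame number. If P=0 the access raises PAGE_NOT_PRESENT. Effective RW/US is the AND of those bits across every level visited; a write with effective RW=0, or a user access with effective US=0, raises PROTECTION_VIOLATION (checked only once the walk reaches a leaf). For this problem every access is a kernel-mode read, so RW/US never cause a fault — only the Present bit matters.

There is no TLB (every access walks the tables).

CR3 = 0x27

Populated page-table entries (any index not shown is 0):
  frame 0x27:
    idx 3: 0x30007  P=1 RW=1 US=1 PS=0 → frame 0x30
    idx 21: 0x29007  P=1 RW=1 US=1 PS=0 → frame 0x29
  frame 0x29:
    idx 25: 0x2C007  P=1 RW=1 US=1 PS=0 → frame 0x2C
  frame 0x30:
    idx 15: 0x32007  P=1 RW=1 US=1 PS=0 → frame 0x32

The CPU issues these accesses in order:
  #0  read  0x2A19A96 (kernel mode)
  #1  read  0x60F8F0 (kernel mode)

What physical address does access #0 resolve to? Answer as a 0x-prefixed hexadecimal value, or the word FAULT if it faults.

Per-access translation:
#0 VA=0x2A19A96 (r,kernel):
  lvl0: tbl 0x27, slot 21 ⇒ 0x29007 (P1/RW1/US1/PS0)
  lvl1: tbl 0x29, slot 25 ⇒ 0x2C007 (P1/RW1/US1/PS0)
  ⇒ phys 0x2CA96  [2 reads]
#1 VA=0x60F8F0 (r,kernel):
  lvl0: tbl 0x27, slot 3 ⇒ 0x30007 (P1/RW1/US1/PS0)
  lvl1: tbl 0x30, slot 15 ⇒ 0x32007 (P1/RW1/US1/PS0)
  ⇒ phys 0x328F0  [2 reads]

Access #0 PA: 0x2CA96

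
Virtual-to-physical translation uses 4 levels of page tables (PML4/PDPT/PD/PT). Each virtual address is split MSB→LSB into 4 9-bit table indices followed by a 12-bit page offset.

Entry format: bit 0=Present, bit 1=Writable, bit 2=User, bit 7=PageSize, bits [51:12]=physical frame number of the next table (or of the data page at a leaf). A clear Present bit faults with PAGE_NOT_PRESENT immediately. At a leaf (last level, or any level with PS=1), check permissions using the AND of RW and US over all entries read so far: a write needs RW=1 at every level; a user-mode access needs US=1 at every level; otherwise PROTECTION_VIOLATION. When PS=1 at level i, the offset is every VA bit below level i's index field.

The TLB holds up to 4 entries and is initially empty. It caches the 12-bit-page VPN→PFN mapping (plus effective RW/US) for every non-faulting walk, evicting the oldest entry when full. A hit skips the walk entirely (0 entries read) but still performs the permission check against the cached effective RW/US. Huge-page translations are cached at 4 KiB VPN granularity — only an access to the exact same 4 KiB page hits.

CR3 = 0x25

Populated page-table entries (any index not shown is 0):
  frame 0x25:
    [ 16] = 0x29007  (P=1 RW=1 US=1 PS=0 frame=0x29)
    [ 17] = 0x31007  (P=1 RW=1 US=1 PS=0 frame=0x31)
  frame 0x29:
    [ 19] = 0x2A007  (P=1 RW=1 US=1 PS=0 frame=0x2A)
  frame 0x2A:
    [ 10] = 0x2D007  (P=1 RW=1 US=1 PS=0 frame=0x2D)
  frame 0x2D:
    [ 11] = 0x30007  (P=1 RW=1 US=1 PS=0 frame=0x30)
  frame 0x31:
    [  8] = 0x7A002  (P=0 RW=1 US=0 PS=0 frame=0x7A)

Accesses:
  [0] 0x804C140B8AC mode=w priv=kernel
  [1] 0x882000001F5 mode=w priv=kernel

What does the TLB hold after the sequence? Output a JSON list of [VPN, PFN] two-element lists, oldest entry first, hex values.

Trace:
#0 VA=0x804C140B8AC (w,kernel):
  L0 @0x25[16] → 0x29007  P=1,RW=1,US=1,PS=0
  L1 @0x29[19] → 0x2A007  P=1,RW=1,US=1,PS=0
  L2 @0x2A[10] → 0x2D007  P=1,RW=1,US=1,PS=0
  L3 @0x2D[11] → 0x30007  P=1,RW=1,US=1,PS=0
  ✓ 0x308AC  — 4 lookups
#1 VA=0x882000001F5 (w,kernel):
  L0 @0x25[17] → 0x31007  P=1,RW=1,US=1,PS=0
  L1 @0x31[8] → 0x7A002  P=0,RW=1,US=0,PS=0
  ✗ PAGE_NOT_PRESENT  [2 reads]

TLB: [["0x804C140B", "0x30"]]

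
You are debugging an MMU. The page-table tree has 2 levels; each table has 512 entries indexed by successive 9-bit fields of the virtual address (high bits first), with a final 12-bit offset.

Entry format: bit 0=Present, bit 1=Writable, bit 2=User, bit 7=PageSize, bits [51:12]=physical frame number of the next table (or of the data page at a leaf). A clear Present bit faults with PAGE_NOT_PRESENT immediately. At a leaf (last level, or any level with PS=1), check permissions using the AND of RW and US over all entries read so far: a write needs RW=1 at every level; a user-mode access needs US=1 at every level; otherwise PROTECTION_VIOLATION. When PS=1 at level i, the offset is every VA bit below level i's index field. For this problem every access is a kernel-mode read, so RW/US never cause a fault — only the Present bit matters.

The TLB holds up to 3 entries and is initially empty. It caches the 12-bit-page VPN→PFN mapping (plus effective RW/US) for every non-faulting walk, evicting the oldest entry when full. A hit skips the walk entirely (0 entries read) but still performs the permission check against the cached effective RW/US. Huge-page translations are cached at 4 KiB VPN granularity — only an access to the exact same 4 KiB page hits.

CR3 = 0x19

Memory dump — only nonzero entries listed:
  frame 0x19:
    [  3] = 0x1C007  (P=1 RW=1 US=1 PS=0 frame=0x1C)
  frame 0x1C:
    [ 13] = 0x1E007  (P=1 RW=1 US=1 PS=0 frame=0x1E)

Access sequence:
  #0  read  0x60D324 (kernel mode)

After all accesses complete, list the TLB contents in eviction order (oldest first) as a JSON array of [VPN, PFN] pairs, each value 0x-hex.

Trace:
#0 VA=0x60D324 (r,kernel):
  L0 @0x19[3] → 0x1C007  P=1,RW=1,US=1,PS=0
  L1 @0x1C[13] → 0x1E007  P=1,RW=1,US=1,PS=0
  → PA=0x1E324  (2 entries read)

TLB: [["0x60D", "0x1E"]]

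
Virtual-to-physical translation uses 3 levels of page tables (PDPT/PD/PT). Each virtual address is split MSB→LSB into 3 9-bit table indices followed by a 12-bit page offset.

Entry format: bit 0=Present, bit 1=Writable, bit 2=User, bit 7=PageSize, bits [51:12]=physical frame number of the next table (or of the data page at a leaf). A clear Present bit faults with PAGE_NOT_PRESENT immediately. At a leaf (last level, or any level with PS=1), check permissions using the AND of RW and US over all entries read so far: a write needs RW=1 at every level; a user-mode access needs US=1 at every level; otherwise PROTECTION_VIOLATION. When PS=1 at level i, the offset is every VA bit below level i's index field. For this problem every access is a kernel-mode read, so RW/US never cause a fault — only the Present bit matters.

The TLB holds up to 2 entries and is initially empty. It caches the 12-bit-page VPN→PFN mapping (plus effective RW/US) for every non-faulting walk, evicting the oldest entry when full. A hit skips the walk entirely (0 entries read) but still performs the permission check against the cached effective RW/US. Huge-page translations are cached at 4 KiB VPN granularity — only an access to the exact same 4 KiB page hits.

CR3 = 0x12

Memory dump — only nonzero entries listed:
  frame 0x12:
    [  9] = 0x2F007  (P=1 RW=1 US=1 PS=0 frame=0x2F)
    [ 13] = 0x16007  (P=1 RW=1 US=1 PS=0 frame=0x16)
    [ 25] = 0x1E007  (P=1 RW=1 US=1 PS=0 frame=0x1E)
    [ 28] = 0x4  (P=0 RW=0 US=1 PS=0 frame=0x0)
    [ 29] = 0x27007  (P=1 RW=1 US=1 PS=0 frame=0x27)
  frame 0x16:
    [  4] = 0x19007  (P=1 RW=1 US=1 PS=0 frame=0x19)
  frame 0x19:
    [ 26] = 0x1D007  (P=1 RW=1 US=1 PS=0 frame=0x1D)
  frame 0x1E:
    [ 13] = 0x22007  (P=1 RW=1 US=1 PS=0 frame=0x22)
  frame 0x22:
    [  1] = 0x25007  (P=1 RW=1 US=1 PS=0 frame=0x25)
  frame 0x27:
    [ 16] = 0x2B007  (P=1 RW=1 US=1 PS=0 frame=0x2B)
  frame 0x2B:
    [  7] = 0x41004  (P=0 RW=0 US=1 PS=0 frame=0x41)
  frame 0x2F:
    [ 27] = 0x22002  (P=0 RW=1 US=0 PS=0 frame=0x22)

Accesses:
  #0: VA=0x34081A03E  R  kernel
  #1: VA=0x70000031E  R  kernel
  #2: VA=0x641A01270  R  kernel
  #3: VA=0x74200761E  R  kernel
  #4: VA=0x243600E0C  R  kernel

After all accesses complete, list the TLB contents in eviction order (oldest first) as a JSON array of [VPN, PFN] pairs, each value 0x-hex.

Trace:
#0 VA=0x34081A03E (r,kernel):
  [0] read 0x12 idx=13: raw=0x16007 flags P=1 W=1 U=1 S=0
  [1] read 0x16 idx=4: raw=0x19007 flags P=1 W=1 U=1 S=0
  [2] read 0x19 idx=26: raw=0x1D007 flags P=1 W=1 U=1 S=0
  ✓ 0x1D03E  — 3 lookups
#1 VA=0x70000031E (r,kernel):
  [0] read 0x12 idx=28: raw=0x4 flags P=0 W=0 U=1 S=0
  → PAGE_NOT_PRESENT  (1 entries read)
#2 VA=0x641A01270 (r,kernel):
  [0] read 0x12 idx=25: raw=0x1E007 flags P=1 W=1 U=1 S=0
  [1] read 0x1E idx=13: raw=0x22007 flags P=1 W=1 U=1 S=0
  [2] read 0x22 idx=1: raw=0x25007 flags P=1 W=1 U=1 S=0
  ✓ 0x25270  — 3 lookups
#3 VA=0x74200761E (r,kernel):
  [0] read 0x12 idx=29: raw=0x27007 flags P=1 W=1 U=1 S=0
  [1] read 0x27 idx=16: raw=0x2B007 flags P=1 W=1 U=1 S=0
  [2] read 0x2B idx=7: raw=0x41004 flags P=0 W=0 U=1 S=0
  → PAGE_NOT_PRESENT  (3 entries read)
#4 VA=0x243600E0C (r,kernel):
  [0] read 0x12 idx=9: raw=0x2F007 flags P=1 W=1 U=1 S=0
  [1] read 0x2F idx=27: raw=0x22002 flags P=0 W=1 U=0 S=0
  → PAGE_NOT_PRESENT  (2 entries read)

TLB: [["0x34081A", "0x1D"], ["0x641A01", "0x25"]]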